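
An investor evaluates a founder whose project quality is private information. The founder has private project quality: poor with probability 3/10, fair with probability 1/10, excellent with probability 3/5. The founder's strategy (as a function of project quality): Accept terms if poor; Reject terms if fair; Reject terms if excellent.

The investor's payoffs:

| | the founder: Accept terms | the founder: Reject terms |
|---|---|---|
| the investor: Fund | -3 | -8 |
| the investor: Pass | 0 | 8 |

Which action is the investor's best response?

E[Fund] = 3/10·(-3) + 1/10·(-8) + 3/5·(-8) = -13/2
E[Pass] = 3/10·(0) + 1/10·(8) + 3/5·(8) = 28/5
Best response: Pass (28/5 is the largest).

Pass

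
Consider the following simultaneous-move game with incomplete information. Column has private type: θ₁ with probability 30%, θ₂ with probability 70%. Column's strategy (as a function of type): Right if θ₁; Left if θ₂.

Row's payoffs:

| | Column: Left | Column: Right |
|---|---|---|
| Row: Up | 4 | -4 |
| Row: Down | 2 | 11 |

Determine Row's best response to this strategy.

Down

E[Up] = 0.3·(-4) + 0.7·(4) = 1.6
E[Down] = 0.3·(11) + 0.7·(2) = 4.7
Best response: Down (4.7 is the largest).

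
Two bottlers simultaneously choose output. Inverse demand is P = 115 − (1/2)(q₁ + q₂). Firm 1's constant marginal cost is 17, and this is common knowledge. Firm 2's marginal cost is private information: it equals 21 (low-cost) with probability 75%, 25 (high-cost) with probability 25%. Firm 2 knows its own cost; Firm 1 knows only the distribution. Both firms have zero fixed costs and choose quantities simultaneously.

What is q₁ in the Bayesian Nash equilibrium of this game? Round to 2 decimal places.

Each type of Firm 2 best-responds to q₁; Firm 1 best-responds to the expected q₂ over Firm 2's types.
Firm 2 with cost c maximizes (115 − (1/2)(q₁+q₂) − c)·q₂, giving q₂(c) = (115 − c − (1/2)q₁).
E[c₂] = 0.75·21 + 0.25·25 = 22
Firm 1's FOC against E[q₂] yields q₁ = (115 − 2·17 + E[c₂])/(3/2) = (115 − 34 + 22)/(3/2) = 68.6667.

68.67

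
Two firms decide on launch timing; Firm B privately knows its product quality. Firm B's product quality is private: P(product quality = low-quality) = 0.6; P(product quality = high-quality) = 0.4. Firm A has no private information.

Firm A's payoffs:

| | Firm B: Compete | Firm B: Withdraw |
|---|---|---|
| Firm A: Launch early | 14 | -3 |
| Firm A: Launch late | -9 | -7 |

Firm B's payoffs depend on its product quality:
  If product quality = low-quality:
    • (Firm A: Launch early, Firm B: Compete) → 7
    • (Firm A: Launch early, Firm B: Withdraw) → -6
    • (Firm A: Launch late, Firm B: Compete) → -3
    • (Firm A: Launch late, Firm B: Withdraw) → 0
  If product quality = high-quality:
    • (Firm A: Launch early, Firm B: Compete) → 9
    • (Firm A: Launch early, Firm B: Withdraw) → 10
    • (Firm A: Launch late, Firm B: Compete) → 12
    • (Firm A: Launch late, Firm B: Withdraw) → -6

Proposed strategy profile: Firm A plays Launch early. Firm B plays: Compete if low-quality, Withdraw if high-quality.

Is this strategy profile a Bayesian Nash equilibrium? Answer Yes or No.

Yes

A profile is a BNE iff every type of every player is best-responding given beliefs about the other side.
Firm A plays Launch early: E[Launch early] = 0.6·(14) + 0.4·(-3) = 7.2; E[Launch late] = -8.2. Best-responding. ✓
Firm B (product quality low-quality), facing Launch early: Compete gives 7, Withdraw gives -6. Proposed Compete is best. ✓
Firm B (product quality high-quality), facing Launch early: Compete gives 9, Withdraw gives 10. Proposed Withdraw is best. ✓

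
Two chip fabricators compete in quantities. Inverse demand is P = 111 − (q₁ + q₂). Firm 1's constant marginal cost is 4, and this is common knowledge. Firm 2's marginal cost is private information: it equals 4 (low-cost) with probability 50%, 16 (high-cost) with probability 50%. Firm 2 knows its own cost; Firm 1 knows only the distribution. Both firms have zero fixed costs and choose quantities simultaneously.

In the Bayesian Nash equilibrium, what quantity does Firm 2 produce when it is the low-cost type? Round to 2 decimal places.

Type-c best response for Firm 2: q₂(c) = (111 − c)/2 − q₁/2.
Firm 1 maximizes expected profit; its first-order condition is 111 − 2q₁ − E[q₂] − 4 = 0.
Substituting E[q₂] and solving: E[c₂] = 10, so q₁ = (111 − 2·4 + 10)/3 = 37.6667.
q₂(low-cost) = (111 − 4 − 37.6667)/2 = 34.6667.

34.67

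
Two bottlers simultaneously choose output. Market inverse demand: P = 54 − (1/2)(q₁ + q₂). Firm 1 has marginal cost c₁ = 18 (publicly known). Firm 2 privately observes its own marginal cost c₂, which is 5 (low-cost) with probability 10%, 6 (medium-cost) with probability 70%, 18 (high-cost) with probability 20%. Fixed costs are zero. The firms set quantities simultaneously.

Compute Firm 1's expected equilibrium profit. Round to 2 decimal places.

153.71

Type-c best response for Firm 2: q₂(c) = (54 − c) − q₁/2.
Firm 1 maximizes expected profit; its first-order condition is 54 − q₁ − (1/2)E[q₂] − 18 = 0.
Substituting E[q₂] and solving: E[c₂] = 8.3, so q₁ = (54 − 2·18 + 8.3)/(3/2) = 17.5333.
E[P] = 54 − (1/2)·(q₁ + E[q₂]) = 26.7667; Firm 1's expected profit = (E[P] − 18)·q₁ = (26.7667 − 18)·17.5333 = 153.709.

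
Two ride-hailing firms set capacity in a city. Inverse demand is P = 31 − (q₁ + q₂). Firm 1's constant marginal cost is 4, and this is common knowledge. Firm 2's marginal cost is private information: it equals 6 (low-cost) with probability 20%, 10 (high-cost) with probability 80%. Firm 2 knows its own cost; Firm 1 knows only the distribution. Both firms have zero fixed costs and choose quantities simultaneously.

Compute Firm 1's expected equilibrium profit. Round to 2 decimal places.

115.20

Type-c best response for Firm 2: q₂(c) = (31 − c)/2 − q₁/2.
Firm 1 maximizes expected profit; its first-order condition is 31 − 2q₁ − E[q₂] − 4 = 0.
Substituting E[q₂] and solving: E[c₂] = 9.2, so q₁ = (31 − 2·4 + 9.2)/3 = 10.7333.
E[P] = 31 − (q₁ + E[q₂]) = 14.7333; Firm 1's expected profit = (E[P] − 4)·q₁ = (14.7333 − 4)·10.7333 = 115.204.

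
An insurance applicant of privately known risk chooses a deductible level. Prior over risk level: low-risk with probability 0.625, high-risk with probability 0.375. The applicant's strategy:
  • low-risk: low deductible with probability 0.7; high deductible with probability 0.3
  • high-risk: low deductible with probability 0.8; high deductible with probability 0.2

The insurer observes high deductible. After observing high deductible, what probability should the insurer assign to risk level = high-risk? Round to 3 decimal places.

P(high deductible) = 0.625·0.3 + 0.375·0.2 = 0.2625
P(high-risk | high deductible) = (0.375·0.2) / 0.2625 = 0.075 / 0.2625 = 0.285714

0.286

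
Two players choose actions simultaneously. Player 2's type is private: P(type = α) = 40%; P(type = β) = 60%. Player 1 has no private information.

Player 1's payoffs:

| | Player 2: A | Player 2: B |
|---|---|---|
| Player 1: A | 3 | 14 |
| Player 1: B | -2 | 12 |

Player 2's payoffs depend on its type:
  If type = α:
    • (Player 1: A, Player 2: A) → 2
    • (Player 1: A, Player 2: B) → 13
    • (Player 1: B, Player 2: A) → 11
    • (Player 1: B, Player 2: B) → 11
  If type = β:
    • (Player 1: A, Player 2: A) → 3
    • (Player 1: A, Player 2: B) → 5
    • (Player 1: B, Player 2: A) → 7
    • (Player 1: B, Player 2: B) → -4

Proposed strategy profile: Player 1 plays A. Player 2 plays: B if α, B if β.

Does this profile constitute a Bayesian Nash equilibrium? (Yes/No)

Player 1 plays A: E[A] = 0.4·(14) + 0.6·(14) = 14; E[B] = 12. Best-responding. ✓
Player 2 (type α), facing A: A gives 2, B gives 13. Proposed B is best. ✓
Player 2 (type β), facing A: A gives 3, B gives 5. Proposed B is best. ✓

Yes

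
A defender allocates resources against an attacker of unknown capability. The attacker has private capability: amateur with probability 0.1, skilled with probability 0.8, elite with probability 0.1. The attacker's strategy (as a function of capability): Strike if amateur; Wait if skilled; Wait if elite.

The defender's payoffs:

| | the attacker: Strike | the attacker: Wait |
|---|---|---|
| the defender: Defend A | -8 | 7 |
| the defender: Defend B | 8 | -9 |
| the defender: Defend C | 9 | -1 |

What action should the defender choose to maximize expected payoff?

E[Defend A] = 0.1·(-8) + 0.8·(7) + 0.1·(7) = 5.5
E[Defend B] = 0.1·(8) + 0.8·(-9) + 0.1·(-9) = -7.3
E[Defend C] = 0.1·(9) + 0.8·(-1) + 0.1·(-1) = 0
Best response: Defend A (5.5 is the largest).

Defend A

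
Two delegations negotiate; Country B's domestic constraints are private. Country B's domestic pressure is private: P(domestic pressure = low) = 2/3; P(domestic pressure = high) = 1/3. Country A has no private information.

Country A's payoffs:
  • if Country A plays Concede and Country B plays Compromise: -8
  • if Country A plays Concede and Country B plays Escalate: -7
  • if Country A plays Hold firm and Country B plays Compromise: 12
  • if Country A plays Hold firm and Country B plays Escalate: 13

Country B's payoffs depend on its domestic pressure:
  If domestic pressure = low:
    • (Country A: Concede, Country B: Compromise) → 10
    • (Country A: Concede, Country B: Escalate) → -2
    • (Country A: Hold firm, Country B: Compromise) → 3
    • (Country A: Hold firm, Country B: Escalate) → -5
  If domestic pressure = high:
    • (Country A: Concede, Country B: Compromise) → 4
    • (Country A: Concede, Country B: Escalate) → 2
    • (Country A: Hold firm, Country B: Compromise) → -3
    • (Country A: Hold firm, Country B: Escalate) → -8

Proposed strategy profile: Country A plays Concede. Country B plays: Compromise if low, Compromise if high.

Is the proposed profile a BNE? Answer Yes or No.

Country A plays Concede: E[Concede] = 2/3·(-8) + 1/3·(-8) = -8; E[Hold firm] = 12. Not best-responding. ✗
Country B (domestic pressure low), facing Concede: Compromise gives 10, Escalate gives -2. Proposed Compromise is best. ✓
Country B (domestic pressure high), facing Concede: Compromise gives 4, Escalate gives 2. Proposed Compromise is best. ✓

No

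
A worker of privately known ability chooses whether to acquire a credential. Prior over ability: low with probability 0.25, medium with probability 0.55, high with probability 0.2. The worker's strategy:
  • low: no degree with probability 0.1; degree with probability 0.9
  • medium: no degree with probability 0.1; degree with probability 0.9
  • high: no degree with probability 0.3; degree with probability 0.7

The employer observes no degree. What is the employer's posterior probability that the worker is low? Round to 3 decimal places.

P(no degree) = 0.25·0.1 + 0.55·0.1 + 0.2·0.3 = 0.14
P(low | no degree) = (0.25·0.1) / 0.14 = 0.025 / 0.14 = 0.178571

0.179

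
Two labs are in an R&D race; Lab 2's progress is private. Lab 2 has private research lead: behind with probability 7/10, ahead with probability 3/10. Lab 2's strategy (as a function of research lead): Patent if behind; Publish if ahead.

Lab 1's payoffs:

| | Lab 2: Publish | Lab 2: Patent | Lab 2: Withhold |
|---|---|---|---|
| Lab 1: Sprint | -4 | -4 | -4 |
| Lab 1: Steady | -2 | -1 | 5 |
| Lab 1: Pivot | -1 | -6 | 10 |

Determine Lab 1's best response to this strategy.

Steady

E[Sprint] = 7/10·(-4) + 3/10·(-4) = -4
E[Steady] = 7/10·(-1) + 3/10·(-2) = -13/10
E[Pivot] = 7/10·(-6) + 3/10·(-1) = -9/2
Best response: Steady (-13/10 is the largest).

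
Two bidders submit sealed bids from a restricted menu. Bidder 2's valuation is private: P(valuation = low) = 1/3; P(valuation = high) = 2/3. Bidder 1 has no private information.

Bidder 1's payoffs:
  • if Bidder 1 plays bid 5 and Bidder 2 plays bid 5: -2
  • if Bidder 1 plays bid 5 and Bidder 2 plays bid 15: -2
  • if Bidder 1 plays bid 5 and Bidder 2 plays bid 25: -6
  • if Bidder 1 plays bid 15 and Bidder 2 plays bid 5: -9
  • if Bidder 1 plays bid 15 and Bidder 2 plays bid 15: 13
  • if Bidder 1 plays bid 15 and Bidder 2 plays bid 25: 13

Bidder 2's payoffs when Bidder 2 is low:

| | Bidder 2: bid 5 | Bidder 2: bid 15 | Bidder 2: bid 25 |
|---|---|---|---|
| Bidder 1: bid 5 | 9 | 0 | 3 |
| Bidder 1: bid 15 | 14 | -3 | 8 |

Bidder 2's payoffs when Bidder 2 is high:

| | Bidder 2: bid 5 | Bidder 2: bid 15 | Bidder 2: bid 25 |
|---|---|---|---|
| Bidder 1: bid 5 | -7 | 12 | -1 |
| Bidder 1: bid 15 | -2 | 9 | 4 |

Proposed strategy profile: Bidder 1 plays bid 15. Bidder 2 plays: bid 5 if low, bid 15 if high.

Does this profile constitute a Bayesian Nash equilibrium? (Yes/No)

Bidder 1 plays bid 15: E[bid 15] = 1/3·(-9) + 2/3·(13) = 17/3; E[bid 5] = -2. Best-responding. ✓
Bidder 2 (valuation low), facing bid 15: bid 5 gives 14, bid 15 gives -3, bid 25 gives 8. Proposed bid 5 is best. ✓
Bidder 2 (valuation high), facing bid 15: bid 5 gives -2, bid 15 gives 9, bid 25 gives 4. Proposed bid 15 is best. ✓

Yes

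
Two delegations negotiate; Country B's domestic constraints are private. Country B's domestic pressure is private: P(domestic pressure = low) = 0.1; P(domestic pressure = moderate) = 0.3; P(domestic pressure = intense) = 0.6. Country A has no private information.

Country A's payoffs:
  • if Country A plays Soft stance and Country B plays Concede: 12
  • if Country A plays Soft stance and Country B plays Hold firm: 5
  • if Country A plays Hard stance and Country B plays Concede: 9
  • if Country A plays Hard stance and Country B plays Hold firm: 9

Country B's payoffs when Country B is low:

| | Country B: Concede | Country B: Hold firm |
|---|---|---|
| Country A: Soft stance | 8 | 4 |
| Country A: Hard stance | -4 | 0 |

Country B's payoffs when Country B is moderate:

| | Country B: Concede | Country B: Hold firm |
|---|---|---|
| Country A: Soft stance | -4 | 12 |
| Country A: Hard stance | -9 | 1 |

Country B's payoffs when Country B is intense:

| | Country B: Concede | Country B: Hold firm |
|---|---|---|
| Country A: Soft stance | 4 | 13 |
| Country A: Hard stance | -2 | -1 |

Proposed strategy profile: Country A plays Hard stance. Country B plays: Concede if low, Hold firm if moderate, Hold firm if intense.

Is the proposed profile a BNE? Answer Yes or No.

No

Country A plays Hard stance: E[Hard stance] = 0.1·(9) + 0.3·(9) + 0.6·(9) = 9; E[Soft stance] = 5.7. Best-responding. ✓
Country B (domestic pressure low), facing Hard stance: Concede gives -4, Hold firm gives 0. Proposed Concede is not best — profitable deviation exists. ✗
Country B (domestic pressure moderate), facing Hard stance: Concede gives -9, Hold firm gives 1. Proposed Hold firm is best. ✓
Country B (domestic pressure intense), facing Hard stance: Concede gives -2, Hold firm gives -1. Proposed Hold firm is best. ✓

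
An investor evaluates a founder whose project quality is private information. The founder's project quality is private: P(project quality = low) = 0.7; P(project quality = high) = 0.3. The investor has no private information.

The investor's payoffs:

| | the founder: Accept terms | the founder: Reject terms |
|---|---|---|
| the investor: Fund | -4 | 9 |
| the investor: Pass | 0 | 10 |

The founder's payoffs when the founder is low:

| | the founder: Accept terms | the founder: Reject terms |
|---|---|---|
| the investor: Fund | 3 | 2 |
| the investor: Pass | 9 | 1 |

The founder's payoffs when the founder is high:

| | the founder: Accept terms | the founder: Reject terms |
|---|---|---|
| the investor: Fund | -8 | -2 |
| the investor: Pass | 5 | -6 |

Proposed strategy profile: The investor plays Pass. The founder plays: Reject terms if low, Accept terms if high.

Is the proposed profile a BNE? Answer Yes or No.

No

A profile is a BNE iff every type of every player is best-responding given beliefs about the other side.
The investor plays Pass: E[Pass] = 0.7·(10) + 0.3·(0) = 7; E[Fund] = 5.1. Best-responding. ✓
The founder (project quality low), facing Pass: Accept terms gives 9, Reject terms gives 1. Proposed Reject terms is not best — profitable deviation exists. ✗
The founder (project quality high), facing Pass: Accept terms gives 5, Reject terms gives -6. Proposed Accept terms is best. ✓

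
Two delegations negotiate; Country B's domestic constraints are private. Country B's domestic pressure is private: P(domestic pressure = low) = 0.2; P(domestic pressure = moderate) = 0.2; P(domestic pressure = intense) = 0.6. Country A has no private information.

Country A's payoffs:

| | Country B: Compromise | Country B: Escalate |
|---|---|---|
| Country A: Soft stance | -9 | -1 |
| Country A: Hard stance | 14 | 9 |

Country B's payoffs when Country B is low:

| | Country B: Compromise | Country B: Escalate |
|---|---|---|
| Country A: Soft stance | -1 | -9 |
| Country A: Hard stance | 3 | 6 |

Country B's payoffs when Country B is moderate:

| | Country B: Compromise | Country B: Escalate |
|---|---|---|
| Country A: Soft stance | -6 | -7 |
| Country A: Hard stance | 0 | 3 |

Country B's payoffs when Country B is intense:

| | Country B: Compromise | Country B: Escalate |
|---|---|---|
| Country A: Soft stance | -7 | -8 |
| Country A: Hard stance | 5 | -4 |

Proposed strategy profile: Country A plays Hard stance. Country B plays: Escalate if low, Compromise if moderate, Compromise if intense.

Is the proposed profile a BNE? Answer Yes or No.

No

A profile is a BNE iff every type of every player is best-responding given beliefs about the other side.
Country A plays Hard stance: E[Hard stance] = 0.2·(9) + 0.2·(14) + 0.6·(14) = 13; E[Soft stance] = -7.4. Best-responding. ✓
Country B (domestic pressure low), facing Hard stance: Compromise gives 3, Escalate gives 6. Proposed Escalate is best. ✓
Country B (domestic pressure moderate), facing Hard stance: Compromise gives 0, Escalate gives 3. Proposed Compromise is not best — profitable deviation exists. ✗
Country B (domestic pressure intense), facing Hard stance: Compromise gives 5, Escalate gives -4. Proposed Compromise is best. ✓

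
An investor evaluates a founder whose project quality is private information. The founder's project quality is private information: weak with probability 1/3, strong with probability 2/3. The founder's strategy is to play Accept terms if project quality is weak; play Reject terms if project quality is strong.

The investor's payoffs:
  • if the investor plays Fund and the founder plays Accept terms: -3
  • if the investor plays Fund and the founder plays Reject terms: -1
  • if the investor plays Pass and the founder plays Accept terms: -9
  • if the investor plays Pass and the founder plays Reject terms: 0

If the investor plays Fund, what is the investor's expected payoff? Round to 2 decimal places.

-1.67

Take the expectation over the founder's project quality, weighting each type's action by its prior probability.
E[Fund] = 1/3·(-3) + 2/3·(-1) = (-1) + (-2/3) = -5/3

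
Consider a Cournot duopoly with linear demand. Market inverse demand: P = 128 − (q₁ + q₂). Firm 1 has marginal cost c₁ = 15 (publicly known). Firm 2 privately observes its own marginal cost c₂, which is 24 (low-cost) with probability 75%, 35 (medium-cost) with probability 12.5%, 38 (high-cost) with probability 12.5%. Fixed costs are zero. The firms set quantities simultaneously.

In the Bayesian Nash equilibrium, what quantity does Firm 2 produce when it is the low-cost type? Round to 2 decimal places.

Firm 2 with cost c maximizes (128 − (q₁+q₂) − c)·q₂, giving q₂(c) = (128 − c − q₁)/2.
E[c₂] = 0.75·24 + 0.125·35 + 0.125·38 = 27.125
Firm 1's FOC against E[q₂] yields q₁ = (128 − 2·15 + E[c₂])/3 = (128 − 30 + 27.125)/3 = 41.7083.
q₂(low-cost) = (128 − 24 − 41.7083)/2 = 31.1458.

31.15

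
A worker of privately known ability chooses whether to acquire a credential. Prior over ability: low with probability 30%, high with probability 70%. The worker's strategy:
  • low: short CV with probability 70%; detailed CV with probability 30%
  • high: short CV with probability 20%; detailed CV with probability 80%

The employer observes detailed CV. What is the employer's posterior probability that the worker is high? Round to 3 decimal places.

0.862

P(detailed CV) = 0.3·0.3 + 0.7·0.8 = 0.65
P(high | detailed CV) = (0.7·0.8) / 0.65 = 0.56 / 0.65 = 0.861538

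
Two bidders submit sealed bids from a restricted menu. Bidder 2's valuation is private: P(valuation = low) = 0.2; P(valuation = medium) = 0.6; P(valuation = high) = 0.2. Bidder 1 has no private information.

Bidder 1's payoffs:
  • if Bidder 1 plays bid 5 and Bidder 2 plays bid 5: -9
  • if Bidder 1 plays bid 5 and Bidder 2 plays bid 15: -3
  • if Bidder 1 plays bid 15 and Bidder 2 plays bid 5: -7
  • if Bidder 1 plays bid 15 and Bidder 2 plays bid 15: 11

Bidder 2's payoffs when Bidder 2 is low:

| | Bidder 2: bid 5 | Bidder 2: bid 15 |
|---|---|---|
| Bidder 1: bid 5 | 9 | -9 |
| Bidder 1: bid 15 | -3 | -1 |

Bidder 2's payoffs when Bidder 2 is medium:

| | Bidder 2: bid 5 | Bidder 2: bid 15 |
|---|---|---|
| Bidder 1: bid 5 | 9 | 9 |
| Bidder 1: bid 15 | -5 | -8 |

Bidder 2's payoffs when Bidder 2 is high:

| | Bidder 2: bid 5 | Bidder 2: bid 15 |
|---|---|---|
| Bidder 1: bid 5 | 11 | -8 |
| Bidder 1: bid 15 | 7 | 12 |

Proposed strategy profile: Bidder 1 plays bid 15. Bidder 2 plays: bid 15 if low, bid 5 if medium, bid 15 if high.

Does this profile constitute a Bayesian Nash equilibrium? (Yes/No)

Bidder 1 plays bid 15: E[bid 15] = 0.2·(11) + 0.6·(-7) + 0.2·(11) = 0.2; E[bid 5] = -6.6. Best-responding. ✓
Bidder 2 (valuation low), facing bid 15: bid 5 gives -3, bid 15 gives -1. Proposed bid 15 is best. ✓
Bidder 2 (valuation medium), facing bid 15: bid 5 gives -5, bid 15 gives -8. Proposed bid 5 is best. ✓
Bidder 2 (valuation high), facing bid 15: bid 5 gives 7, bid 15 gives 12. Proposed bid 15 is best. ✓

Yes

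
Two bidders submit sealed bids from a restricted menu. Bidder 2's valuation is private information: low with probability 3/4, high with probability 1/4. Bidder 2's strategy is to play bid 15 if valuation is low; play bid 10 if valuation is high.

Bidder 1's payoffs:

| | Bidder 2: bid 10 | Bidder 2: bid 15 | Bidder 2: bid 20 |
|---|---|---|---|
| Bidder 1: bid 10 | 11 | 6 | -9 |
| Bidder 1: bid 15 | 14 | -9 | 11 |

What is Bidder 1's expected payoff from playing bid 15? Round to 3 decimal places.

E[bid 15] = 3/4·(-9) + 1/4·14 = (-27/4) + 7/2 = -13/4

-3.250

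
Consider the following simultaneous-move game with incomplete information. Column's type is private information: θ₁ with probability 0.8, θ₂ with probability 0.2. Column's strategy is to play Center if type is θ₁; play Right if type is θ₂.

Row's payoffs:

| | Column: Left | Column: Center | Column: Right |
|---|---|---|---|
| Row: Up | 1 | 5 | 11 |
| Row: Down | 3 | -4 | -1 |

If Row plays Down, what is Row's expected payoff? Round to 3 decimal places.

-3.400

E[Down] = 0.8·(-4) + 0.2·(-1) = (-3.2) + (-0.2) = -3.4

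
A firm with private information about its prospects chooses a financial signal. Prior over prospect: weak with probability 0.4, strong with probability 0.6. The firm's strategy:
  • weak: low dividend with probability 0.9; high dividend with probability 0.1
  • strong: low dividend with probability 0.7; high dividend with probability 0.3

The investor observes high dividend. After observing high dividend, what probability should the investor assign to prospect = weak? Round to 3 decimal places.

0.182

P(high dividend) = 0.4·0.1 + 0.6·0.3 = 0.22
P(weak | high dividend) = (0.4·0.1) / 0.22 = 0.04 / 0.22 = 0.181818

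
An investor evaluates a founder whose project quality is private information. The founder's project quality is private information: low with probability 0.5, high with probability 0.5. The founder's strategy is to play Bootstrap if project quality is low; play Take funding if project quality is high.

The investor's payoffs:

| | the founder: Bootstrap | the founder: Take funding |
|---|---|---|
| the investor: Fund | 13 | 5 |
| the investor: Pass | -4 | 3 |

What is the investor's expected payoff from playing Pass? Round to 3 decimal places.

-0.500

E[Pass] = 0.5·(-4) + 0.5·3 = (-2) + 1.5 = -0.5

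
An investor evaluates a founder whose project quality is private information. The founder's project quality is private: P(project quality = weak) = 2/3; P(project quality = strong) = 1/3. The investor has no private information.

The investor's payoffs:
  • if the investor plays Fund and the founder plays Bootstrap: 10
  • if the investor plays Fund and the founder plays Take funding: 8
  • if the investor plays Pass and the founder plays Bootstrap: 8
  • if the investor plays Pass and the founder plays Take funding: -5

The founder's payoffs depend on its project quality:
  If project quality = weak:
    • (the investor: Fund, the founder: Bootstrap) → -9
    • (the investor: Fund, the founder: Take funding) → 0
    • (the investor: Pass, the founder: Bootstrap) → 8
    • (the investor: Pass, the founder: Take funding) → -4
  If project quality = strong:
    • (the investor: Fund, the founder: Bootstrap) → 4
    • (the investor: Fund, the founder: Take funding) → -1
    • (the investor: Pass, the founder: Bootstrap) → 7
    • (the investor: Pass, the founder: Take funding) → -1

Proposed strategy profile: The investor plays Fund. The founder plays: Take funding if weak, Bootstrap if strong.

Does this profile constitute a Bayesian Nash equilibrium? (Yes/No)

Yes

A profile is a BNE iff every type of every player is best-responding given beliefs about the other side.
The investor plays Fund: E[Fund] = 2/3·(8) + 1/3·(10) = 26/3; E[Pass] = -2/3. Best-responding. ✓
The founder (project quality weak), facing Fund: Bootstrap gives -9, Take funding gives 0. Proposed Take funding is best. ✓
The founder (project quality strong), facing Fund: Bootstrap gives 4, Take funding gives -1. Proposed Bootstrap is best. ✓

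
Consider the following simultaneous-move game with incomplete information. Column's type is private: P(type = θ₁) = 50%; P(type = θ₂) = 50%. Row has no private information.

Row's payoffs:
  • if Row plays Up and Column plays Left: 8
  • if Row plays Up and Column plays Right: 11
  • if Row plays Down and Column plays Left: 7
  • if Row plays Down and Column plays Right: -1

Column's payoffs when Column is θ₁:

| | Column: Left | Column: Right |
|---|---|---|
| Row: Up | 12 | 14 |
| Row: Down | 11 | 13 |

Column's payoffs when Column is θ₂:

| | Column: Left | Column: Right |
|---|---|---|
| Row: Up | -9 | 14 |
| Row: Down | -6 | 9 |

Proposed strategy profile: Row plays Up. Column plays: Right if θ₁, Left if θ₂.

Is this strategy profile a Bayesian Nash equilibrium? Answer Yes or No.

A profile is a BNE iff every type of every player is best-responding given beliefs about the other side.
Row plays Up: E[Up] = 0.5·(11) + 0.5·(8) = 9.5; E[Down] = 3. Best-responding. ✓
Column (type θ₁), facing Up: Left gives 12, Right gives 14. Proposed Right is best. ✓
Column (type θ₂), facing Up: Left gives -9, Right gives 14. Proposed Left is not best — profitable deviation exists. ✗

No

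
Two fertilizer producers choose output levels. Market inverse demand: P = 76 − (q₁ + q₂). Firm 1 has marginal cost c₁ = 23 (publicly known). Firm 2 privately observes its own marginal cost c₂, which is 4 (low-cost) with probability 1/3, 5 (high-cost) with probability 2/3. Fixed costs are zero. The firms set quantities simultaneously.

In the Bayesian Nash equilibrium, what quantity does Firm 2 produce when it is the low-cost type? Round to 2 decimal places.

Firm 2 with cost c maximizes (76 − (q₁+q₂) − c)·q₂, giving q₂(c) = (76 − c − q₁)/2.
E[c₂] = 1/3·4 + 2/3·5 = 4.66667
Firm 1's FOC against E[q₂] yields q₁ = (76 − 2·23 + E[c₂])/3 = (76 − 46 + 4.66667)/3 = 11.5556.
q₂(low-cost) = (76 − 4 − 11.5556)/2 = 30.2222.

30.22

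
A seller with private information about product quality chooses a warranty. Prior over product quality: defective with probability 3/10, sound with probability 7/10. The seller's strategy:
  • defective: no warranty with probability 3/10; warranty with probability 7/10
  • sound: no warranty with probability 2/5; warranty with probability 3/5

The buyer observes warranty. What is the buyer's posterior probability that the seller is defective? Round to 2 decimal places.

P(warranty) = (3/10)·(7/10) + (7/10)·(3/5) = 63/100
P(defective | warranty) = ((3/10)·(7/10)) / (63/100) = (21/100) / (63/100) = 1/3

0.33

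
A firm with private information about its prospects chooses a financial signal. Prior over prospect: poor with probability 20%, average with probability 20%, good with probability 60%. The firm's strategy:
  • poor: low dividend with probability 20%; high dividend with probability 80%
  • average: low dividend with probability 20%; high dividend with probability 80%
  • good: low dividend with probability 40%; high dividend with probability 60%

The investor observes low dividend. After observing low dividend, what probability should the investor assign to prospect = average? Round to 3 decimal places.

0.125

P(low dividend) = 0.2·0.2 + 0.2·0.2 + 0.6·0.4 = 0.32
P(average | low dividend) = (0.2·0.2) / 0.32 = 0.04 / 0.32 = 0.125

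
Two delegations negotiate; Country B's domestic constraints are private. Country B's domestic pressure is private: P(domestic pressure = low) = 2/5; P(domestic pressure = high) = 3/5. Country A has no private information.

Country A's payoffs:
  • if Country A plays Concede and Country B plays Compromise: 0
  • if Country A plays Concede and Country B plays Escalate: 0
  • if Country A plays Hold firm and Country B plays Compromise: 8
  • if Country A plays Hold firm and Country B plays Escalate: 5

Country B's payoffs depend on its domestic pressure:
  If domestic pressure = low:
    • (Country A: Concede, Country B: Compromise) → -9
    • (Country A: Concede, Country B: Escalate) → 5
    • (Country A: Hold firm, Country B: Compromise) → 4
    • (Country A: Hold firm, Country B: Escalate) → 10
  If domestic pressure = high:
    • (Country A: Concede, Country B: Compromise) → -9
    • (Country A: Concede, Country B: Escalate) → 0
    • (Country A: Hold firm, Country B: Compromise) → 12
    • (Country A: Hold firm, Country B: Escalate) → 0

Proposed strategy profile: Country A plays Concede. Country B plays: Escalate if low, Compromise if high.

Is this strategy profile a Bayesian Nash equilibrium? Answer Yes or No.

No

Country A plays Concede: E[Concede] = 2/5·(0) + 3/5·(0) = 0; E[Hold firm] = 34/5. Not best-responding. ✗
Country B (domestic pressure low), facing Concede: Compromise gives -9, Escalate gives 5. Proposed Escalate is best. ✓
Country B (domestic pressure high), facing Concede: Compromise gives -9, Escalate gives 0. Proposed Compromise is not best — profitable deviation exists. ✗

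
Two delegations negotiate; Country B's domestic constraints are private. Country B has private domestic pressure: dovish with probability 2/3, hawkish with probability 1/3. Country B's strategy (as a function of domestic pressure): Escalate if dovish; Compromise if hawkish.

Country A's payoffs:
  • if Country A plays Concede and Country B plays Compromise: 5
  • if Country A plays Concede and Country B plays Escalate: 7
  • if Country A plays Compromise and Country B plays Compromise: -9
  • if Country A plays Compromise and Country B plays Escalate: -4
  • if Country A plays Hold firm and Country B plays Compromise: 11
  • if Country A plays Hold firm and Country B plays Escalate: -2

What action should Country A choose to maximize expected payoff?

Concede

E[Concede] = 2/3·(7) + 1/3·(5) = 19/3
E[Compromise] = 2/3·(-4) + 1/3·(-9) = -17/3
E[Hold firm] = 2/3·(-2) + 1/3·(11) = 7/3
Best response: Concede (19/3 is the largest).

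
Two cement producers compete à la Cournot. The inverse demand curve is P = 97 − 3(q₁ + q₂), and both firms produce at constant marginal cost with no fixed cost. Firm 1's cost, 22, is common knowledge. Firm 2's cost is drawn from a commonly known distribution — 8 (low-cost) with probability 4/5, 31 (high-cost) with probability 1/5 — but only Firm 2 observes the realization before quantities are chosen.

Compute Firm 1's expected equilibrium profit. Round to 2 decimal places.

Type-c best response for Firm 2: q₂(c) = (97 − c)/6 − q₁/2.
Firm 1 maximizes expected profit; its first-order condition is 97 − 6q₁ − 3E[q₂] − 22 = 0.
Substituting E[q₂] and solving: E[c₂] = 12.6, so q₁ = (97 − 2·22 + 12.6)/9 = 7.28889.
E[P] = 97 − 3·(q₁ + E[q₂]) = 43.8667; Firm 1's expected profit = (E[P] − 22)·q₁ = (43.8667 − 22)·7.28889 = 159.384.

159.38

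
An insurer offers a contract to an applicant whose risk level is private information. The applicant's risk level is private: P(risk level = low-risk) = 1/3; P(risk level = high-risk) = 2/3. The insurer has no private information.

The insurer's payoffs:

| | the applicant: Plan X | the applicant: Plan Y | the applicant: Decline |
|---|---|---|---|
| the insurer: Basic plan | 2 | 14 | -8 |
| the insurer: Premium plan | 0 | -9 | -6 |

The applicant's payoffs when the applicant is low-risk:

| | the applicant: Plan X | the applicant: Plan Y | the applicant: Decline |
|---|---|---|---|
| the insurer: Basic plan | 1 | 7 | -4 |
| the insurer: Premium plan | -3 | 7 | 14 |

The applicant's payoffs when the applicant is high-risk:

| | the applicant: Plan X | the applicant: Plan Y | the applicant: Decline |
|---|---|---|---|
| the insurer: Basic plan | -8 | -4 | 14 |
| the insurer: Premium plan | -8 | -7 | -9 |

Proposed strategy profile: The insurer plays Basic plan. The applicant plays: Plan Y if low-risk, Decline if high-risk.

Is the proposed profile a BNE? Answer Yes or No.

The insurer plays Basic plan: E[Basic plan] = 1/3·(14) + 2/3·(-8) = -2/3; E[Premium plan] = -7. Best-responding. ✓
The applicant (risk level low-risk), facing Basic plan: Plan X gives 1, Plan Y gives 7, Decline gives -4. Proposed Plan Y is best. ✓
The applicant (risk level high-risk), facing Basic plan: Plan X gives -8, Plan Y gives -4, Decline gives 14. Proposed Decline is best. ✓

Yes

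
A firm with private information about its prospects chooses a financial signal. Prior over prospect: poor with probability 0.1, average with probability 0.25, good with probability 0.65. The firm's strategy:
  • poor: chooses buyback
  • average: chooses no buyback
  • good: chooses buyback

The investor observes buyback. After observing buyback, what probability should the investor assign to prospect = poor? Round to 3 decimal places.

P(buyback) = 0.1·1 + 0.25·0 + 0.65·1 = 0.75
P(poor | buyback) = (0.1·1) / 0.75 = 0.1 / 0.75 = 0.133333

0.133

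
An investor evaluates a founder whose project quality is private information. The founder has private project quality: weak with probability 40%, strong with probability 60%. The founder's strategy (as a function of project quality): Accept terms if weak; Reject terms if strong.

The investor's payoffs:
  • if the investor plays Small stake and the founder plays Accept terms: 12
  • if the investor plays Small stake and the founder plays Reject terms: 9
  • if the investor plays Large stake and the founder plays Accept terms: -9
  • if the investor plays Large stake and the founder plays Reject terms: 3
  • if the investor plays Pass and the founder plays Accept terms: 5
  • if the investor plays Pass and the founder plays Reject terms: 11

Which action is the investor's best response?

Small stake

Compute the investor's expected payoff for each action, taking the expectation over the founder's type.
E[Small stake] = 0.4·(12) + 0.6·(9) = 10.2
E[Large stake] = 0.4·(-9) + 0.6·(3) = -1.8
E[Pass] = 0.4·(5) + 0.6·(11) = 8.6
Best response: Small stake (10.2 is the largest).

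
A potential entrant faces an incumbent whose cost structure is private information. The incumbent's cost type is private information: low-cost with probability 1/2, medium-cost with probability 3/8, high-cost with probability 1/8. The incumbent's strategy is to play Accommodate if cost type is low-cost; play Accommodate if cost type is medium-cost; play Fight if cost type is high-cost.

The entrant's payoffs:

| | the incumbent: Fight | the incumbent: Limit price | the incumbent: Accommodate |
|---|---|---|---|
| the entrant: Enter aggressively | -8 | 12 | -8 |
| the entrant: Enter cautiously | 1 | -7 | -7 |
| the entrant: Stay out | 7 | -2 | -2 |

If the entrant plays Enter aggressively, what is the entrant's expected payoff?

Take the expectation over the incumbent's cost type, weighting each type's action by its prior probability.
E[Enter aggressively] = 1/2·(-8) + 3/8·(-8) + 1/8·(-8) = (-4) + (-3) + (-1) = -8

-8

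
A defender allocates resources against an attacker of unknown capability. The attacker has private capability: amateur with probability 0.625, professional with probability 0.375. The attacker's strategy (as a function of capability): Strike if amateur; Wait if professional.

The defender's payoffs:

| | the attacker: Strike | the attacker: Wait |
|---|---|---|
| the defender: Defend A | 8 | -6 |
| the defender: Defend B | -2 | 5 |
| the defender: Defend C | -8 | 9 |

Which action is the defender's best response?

E[Defend A] = 0.625·(8) + 0.375·(-6) = 2.75
E[Defend B] = 0.625·(-2) + 0.375·(5) = 0.625
E[Defend C] = 0.625·(-8) + 0.375·(9) = -1.625
Best response: Defend A (2.75 is the largest).

Defend A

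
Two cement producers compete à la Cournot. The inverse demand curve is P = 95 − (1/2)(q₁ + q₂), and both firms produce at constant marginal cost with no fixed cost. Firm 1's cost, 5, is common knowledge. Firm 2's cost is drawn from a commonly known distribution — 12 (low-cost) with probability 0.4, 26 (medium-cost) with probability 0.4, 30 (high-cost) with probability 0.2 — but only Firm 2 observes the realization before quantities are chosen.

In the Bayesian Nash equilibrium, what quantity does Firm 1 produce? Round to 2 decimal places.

70.80

Type-c best response for Firm 2: q₂(c) = (95 − c) − q₁/2.
Firm 1 maximizes expected profit; its first-order condition is 95 − q₁ − (1/2)E[q₂] − 5 = 0.
Substituting E[q₂] and solving: E[c₂] = 21.2, so q₁ = (95 − 2·5 + 21.2)/(3/2) = 70.8.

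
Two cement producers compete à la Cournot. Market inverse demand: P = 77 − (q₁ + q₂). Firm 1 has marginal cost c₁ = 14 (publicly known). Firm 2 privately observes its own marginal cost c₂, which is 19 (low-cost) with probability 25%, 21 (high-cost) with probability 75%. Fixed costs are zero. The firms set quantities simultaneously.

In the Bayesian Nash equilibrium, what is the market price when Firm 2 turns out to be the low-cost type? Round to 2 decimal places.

Type-c best response for Firm 2: q₂(c) = (77 − c)/2 − q₁/2.
Firm 1 maximizes expected profit; its first-order condition is 77 − 2q₁ − E[q₂] − 14 = 0.
Substituting E[q₂] and solving: E[c₂] = 20.5, so q₁ = (77 − 2·14 + 20.5)/3 = 23.1667.
q₂(low-cost) = 17.4167, so P = 77 − (23.1667 + 17.4167) = 36.4167.

36.42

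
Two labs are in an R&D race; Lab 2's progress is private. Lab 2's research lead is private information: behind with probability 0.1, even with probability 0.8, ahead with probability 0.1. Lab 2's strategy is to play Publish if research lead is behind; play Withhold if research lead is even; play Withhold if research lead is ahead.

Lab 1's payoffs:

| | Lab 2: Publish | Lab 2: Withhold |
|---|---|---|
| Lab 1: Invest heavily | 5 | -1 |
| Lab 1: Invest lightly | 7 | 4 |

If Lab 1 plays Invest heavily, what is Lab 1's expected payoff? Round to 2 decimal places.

-0.40

E[Invest heavily] = 0.1·5 + 0.8·(-1) + 0.1·(-1) = 0.5 + (-0.8) + (-0.1) = -0.4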